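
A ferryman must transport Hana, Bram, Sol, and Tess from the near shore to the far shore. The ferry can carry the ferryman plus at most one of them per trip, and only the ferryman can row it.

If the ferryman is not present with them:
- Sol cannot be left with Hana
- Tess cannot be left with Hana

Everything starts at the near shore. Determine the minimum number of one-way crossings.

Counting alone: the ferryman can take at most 1 across per trip to the far shore, so moving all 4 needs at least 4 loaded trips out, with a return between consecutive ones — at least 7 crossings.
The safety rule pushes this higher. Following every safe sequence of crossings, the most of the 4 that can be at the far shore as the ferry arrives there on crossing 7 is 3 — never all 4.
So no plan with fewer than 9 crossings exists, and this one achieves 9:
1. Ferryman goes to the far shore with Hana.  [the near shore: Bram, Sol, Tess | the far shore: Hana]
2. Ferryman goes back to the near shore alone.  [the near shore: Bram, Sol, Tess | the far shore: Hana]
3. Ferryman goes to the far shore with Bram.  [the near shore: Sol, Tess | the far shore: Bram, Hana]
4. Ferryman goes back to the near shore alone.  [the near shore: Sol, Tess | the far shore: Bram, Hana]
5. Ferryman goes to the far shore with Sol.  [the near shore: Tess | the far shore: Bram, Hana, Sol]
6. Ferryman goes back to the near shore with Hana.  [the near shore: Hana, Tess | the far shore: Bram, Sol]
7. Ferryman goes to the far shore with Tess.  [the near shore: Hana | the far shore: Bram, Sol, Tess]
8. Ferryman goes back to the near shore alone.  [the near shore: Hana | the far shore: Bram, Sol, Tess]
9. Ferryman goes to the far shore with Hana.  [the near shore: — | the far shore: Bram, Hana, Sol, Tess]

9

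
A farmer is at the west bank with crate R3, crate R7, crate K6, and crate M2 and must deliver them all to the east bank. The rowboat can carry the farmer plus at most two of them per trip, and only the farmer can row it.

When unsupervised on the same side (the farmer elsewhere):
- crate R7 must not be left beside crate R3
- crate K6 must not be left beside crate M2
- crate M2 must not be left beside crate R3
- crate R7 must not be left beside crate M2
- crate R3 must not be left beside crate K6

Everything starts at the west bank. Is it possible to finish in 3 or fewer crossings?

No

Counting alone: the farmer can take at most 2 across per trip to the east bank, so moving all 4 needs at least 2 loaded trips out, with a return between consecutive ones — at least 3 crossings.
The safety rule pushes this higher. Following every safe sequence of crossings, the most of the 4 that can be at the east bank as the rowboat arrives there on crossing 3 is 3 — never all 4.
So the move cannot be finished within 3 crossings. (The shortest complete plan takes 5:)
1. Farmer goes to the east bank with crate M2 and crate R3.  [the west bank: crate K6, crate R7 | the east bank: crate M2, crate R3]
2. Farmer goes back to the west bank with crate R3.  [the west bank: crate K6, crate R3, crate R7 | the east bank: crate M2]
3. Farmer goes to the east bank with crate K6 and crate R7.  [the west bank: crate R3 | the east bank: crate K6, crate M2, crate R7]
4. Farmer goes back to the west bank with crate M2.  [the west bank: crate M2, crate R3 | the east bank: crate K6, crate R7]
5. Farmer goes to the east bank with crate M2 and crate R3.  [the west bank: — | the east bank: crate K6, crate M2, crate R3, crate R7]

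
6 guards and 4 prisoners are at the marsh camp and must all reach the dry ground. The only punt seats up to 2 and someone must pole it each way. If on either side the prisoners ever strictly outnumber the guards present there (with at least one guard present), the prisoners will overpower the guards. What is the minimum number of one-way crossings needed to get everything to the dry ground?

Counting alone: each trip to the dry ground takes at most 2 across and each return brings at least 1 back, so after t trips out (and t−1 returns) at most 2t − (t−1) of the 10 are across; that first reaches 10 at t = 9, so at least 17 crossings are needed.
The plan below uses exactly 17 crossings, so it is optimal:
1. 2 prisoners → the dry ground.  (the marsh camp: 6G 2P; the dry ground: 0G 2P)
2. 1 prisoner ← the marsh camp.  (the marsh camp: 6G 3P; the dry ground: 0G 1P)
3. 2 prisoners → the dry ground.  (the marsh camp: 6G 1P; the dry ground: 0G 3P)
4. 1 prisoner ← the marsh camp.  (the marsh camp: 6G 2P; the dry ground: 0G 2P)
5. 2 guards → the dry ground.  (the marsh camp: 4G 2P; the dry ground: 2G 2P)
6. 1 prisoner ← the marsh camp.  (the marsh camp: 4G 3P; the dry ground: 2G 1P)
7. 1 guard and 1 prisoner → the dry ground.  (the marsh camp: 3G 2P; the dry ground: 3G 2P)
8. 1 prisoner ← the marsh camp.  (the marsh camp: 3G 3P; the dry ground: 3G 1P)
9. 2 prisoners → the dry ground.  (the marsh camp: 3G 1P; the dry ground: 3G 3P)
10. 1 prisoner ← the marsh camp.  (the marsh camp: 3G 2P; the dry ground: 3G 2P)
11. 1 guard and 1 prisoner → the dry ground.  (the marsh camp: 2G 1P; the dry ground: 4G 3P)
12. 1 prisoner ← the marsh camp.  (the marsh camp: 2G 2P; the dry ground: 4G 2P)
13. 2 prisoners → the dry ground.  (the marsh camp: 2G 0P; the dry ground: 4G 4P)
14. 1 prisoner ← the marsh camp.  (the marsh camp: 2G 1P; the dry ground: 4G 3P)
15. 1 guard and 1 prisoner → the dry ground.  (the marsh camp: 1G 0P; the dry ground: 5G 4P)
16. 1 prisoner ← the marsh camp.  (the marsh camp: 1G 1P; the dry ground: 5G 3P)
17. 1 guard and 1 prisoner → the dry ground.  (the marsh camp: 0G 0P; the dry ground: 6G 4P)

17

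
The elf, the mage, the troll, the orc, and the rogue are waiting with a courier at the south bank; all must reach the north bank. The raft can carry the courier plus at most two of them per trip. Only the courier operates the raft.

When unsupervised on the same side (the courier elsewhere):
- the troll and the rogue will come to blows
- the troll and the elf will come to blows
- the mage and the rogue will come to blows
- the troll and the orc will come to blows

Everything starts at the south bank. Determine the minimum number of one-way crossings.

Counting alone: the courier can take at most 2 across per trip to the north bank, so moving all 5 needs at least 3 loaded trips out, with a return between consecutive ones — at least 5 crossings.
The plan below uses exactly 5 crossings, so it is optimal:
1. Courier goes to the north bank with the mage and the troll.
2. Courier goes back to the south bank alone.
3. Courier goes to the north bank with the elf and the orc.
4. Courier goes back to the south bank with the troll.
5. Courier goes to the north bank with the rogue and the troll.

5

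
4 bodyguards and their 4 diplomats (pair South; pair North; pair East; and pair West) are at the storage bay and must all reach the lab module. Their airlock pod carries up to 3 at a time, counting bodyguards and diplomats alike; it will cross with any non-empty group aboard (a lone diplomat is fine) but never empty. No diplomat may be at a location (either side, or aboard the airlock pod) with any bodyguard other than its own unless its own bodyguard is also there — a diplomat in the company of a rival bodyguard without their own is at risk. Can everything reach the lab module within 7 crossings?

No

Counting alone: each trip to the lab module takes at most 3 across and each return brings at least 1 back, so after t trips out (and t−1 returns) at most 3t − (t−1) of the 8 are across; that first reaches 8 at t = 4, so at least 7 crossings are needed.
The safety rule pushes this higher. Following every safe sequence of crossings, the most of the 8 that can be at the lab module as the airlock pod arrives there on crossing 7 is 7 — never all 8.
So the move cannot be finished within 7 crossings. (The shortest complete plan takes 9:)
1. bodyguard South and diplomat South cross → the lab module.
2. bodyguard South crosses ← the storage bay.
3. bodyguard North, bodyguard South, and diplomat North cross → the lab module.
4. bodyguard South and diplomat South cross ← the storage bay.
5. bodyguard East, bodyguard South, and bodyguard West cross → the lab module.
6. diplomat North crosses ← the storage bay.
7. diplomat North and diplomat South cross → the lab module.
8. diplomat South crosses ← the storage bay.
9. diplomat East, diplomat South, and diplomat West cross → the lab module.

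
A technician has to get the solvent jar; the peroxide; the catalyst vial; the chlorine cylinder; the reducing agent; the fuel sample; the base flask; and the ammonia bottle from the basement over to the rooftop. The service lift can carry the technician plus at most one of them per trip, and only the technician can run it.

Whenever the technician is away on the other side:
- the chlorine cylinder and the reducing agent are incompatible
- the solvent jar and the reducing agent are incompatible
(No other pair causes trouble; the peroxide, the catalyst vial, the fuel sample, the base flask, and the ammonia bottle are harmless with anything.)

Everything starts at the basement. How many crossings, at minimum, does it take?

Counting alone: the technician can take at most 1 across per trip to the rooftop, so moving all 8 needs at least 8 loaded trips out, with a return between consecutive ones — at least 15 crossings.
The safety rule pushes this higher. Following every safe sequence of crossings, the most of the 8 that can be at the rooftop as the service lift arrives there on crossing 15 is 7 — never all 8.
So no plan with fewer than 17 crossings exists, and this one achieves 17:
1. Technician goes to the rooftop with the reducing agent.
2. Technician goes back to the basement alone.
3. Technician goes to the rooftop with the solvent jar.
4. Technician goes back to the basement with the reducing agent.
5. Technician goes to the rooftop with the chlorine cylinder.
6. Technician goes back to the basement alone.
7. Technician goes to the rooftop with the peroxide.
8. Technician goes back to the basement alone.
9. Technician goes to the rooftop with the catalyst vial.
10. Technician goes back to the basement alone.
11. Technician goes to the rooftop with the fuel sample.
12. Technician goes back to the basement alone.
13. Technician goes to the rooftop with the base flask.
14. Technician goes back to the basement alone.
15. Technician goes to the rooftop with the ammonia bottle.
16. Technician goes back to the basement alone.
17. Technician goes to the rooftop with the reducing agent.

17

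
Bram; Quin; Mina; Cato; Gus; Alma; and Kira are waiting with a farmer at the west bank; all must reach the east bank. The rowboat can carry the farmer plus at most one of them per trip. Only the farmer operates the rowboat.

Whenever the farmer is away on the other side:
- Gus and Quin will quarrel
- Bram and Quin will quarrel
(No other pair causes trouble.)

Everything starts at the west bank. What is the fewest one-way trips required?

15

Counting alone: the farmer can take at most 1 across per trip to the east bank, so moving all 7 needs at least 7 loaded trips out, with a return between consecutive ones — at least 13 crossings.
The safety rule pushes this higher. Following every safe sequence of crossings, the most of the 7 that can be at the east bank as the rowboat arrives there on crossing 13 is 6 — never all 7.
So no plan with fewer than 15 crossings exists, and this one achieves 15:
1. Farmer goes to the east bank with Quin.  [the west bank: Alma, Bram, Cato, Gus, Kira, Mina | the east bank: Quin]
2. Farmer goes back to the west bank alone.  [the west bank: Alma, Bram, Cato, Gus, Kira, Mina | the east bank: Quin]
3. Farmer goes to the east bank with Bram.  [the west bank: Alma, Cato, Gus, Kira, Mina | the east bank: Bram, Quin]
4. Farmer goes back to the west bank with Quin.  [the west bank: Alma, Cato, Gus, Kira, Mina, Quin | the east bank: Bram]
5. Farmer goes to the east bank with Gus.  [the west bank: Alma, Cato, Kira, Mina, Quin | the east bank: Bram, Gus]
6. Farmer goes back to the west bank alone.  [the west bank: Alma, Cato, Kira, Mina, Quin | the east bank: Bram, Gus]
7. Farmer goes to the east bank with Mina.  [the west bank: Alma, Cato, Kira, Quin | the east bank: Bram, Gus, Mina]
8. Farmer goes back to the west bank alone.  [the west bank: Alma, Cato, Kira, Quin | the east bank: Bram, Gus, Mina]
9. Farmer goes to the east bank with Cato.  [the west bank: Alma, Kira, Quin | the east bank: Bram, Cato, Gus, Mina]
10. Farmer goes back to the west bank alone.  [the west bank: Alma, Kira, Quin | the east bank: Bram, Cato, Gus, Mina]
11. Farmer goes to the east bank with Alma.  [the west bank: Kira, Quin | the east bank: Alma, Bram, Cato, Gus, Mina]
12. Farmer goes back to the west bank alone.  [the west bank: Kira, Quin | the east bank: Alma, Bram, Cato, Gus, Mina]
13. Farmer goes to the east bank with Kira.  [the west bank: Quin | the east bank: Alma, Bram, Cato, Gus, Kira, Mina]
14. Farmer goes back to the west bank alone.  [the west bank: Quin | the east bank: Alma, Bram, Cato, Gus, Kira, Mina]
15. Farmer goes to the east bank with Quin.  [the west bank: — | the east bank: Alma, Bram, Cato, Gus, Kira, Mina, Quin]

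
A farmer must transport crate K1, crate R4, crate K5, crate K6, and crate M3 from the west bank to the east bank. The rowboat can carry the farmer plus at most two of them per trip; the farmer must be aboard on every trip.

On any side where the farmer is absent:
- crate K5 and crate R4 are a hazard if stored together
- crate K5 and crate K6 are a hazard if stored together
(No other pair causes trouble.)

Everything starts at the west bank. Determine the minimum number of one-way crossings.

Counting alone: the farmer can take at most 2 across per trip to the east bank, so moving all 5 needs at least 3 loaded trips out, with a return between consecutive ones — at least 5 crossings.
The plan below uses exactly 5 crossings, so it is optimal:
1. Farmer goes to the east bank with crate K5.  [the west bank: crate K1, crate K6, crate M3, crate R4 | the east bank: crate K5]
2. Farmer goes back to the west bank alone.  [the west bank: crate K1, crate K6, crate M3, crate R4 | the east bank: crate K5]
3. Farmer goes to the east bank with crate K1 and crate M3.  [the west bank: crate K6, crate R4 | the east bank: crate K1, crate K5, crate M3]
4. Farmer goes back to the west bank alone.  [the west bank: crate K6, crate R4 | the east bank: crate K1, crate K5, crate M3]
5. Farmer goes to the east bank with crate K6 and crate R4.  [the west bank: — | the east bank: crate K1, crate K5, crate K6, crate M3, crate R4]

5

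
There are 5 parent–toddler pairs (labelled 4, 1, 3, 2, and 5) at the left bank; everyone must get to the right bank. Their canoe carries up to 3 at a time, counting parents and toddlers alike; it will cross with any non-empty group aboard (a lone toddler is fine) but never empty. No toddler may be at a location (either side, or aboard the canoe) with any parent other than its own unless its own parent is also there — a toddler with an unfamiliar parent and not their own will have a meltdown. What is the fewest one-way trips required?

Counting alone: each trip to the right bank takes at most 3 across and each return brings at least 1 back, so after t trips out (and t−1 returns) at most 3t − (t−1) of the 10 are across; that first reaches 10 at t = 5, so at least 9 crossings are needed.
The safety rule pushes this higher. Following every safe sequence of crossings, the most of the 10 that can be at the right bank as the canoe arrives there on crossing 9 is 9 — never all 10.
So no plan with fewer than 11 crossings exists, and this one achieves 11:
1. parent 4 and toddler 4 cross → the right bank.
2. parent 4 crosses ← the left bank.
3. toddler 1, toddler 2, and toddler 3 cross → the right bank.
4. toddler 4 crosses ← the left bank.
5. parent 1, parent 2, and parent 3 cross → the right bank.
6. parent 1 and toddler 1 cross ← the left bank.
7. parent 1, parent 4, and parent 5 cross → the right bank.
8. toddler 3 crosses ← the left bank.
9. toddler 1 and toddler 4 cross → the right bank.
10. toddler 4 crosses ← the left bank.
11. toddler 3, toddler 4, and toddler 5 cross → the right bank.

11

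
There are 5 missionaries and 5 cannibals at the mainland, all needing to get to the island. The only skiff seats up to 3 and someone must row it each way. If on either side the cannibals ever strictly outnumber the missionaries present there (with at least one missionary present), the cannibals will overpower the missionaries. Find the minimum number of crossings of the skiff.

Counting alone: each trip to the island takes at most 3 across and each return brings at least 1 back, so after t trips out (and t−1 returns) at most 3t − (t−1) of the 10 are across; that first reaches 10 at t = 5, so at least 9 crossings are needed.
The safety rule pushes this higher. Following every safe sequence of crossings, the most of the 10 that can be at the island as the skiff arrives there on crossing 9 is 9 — never all 10.
So no plan with fewer than 11 crossings exists, and this one achieves 11:
1. 2 cannibals → the island.  (the mainland: 5M 3C; the island: 0M 2C)
2. 1 cannibal ← the mainland.  (the mainland: 5M 4C; the island: 0M 1C)
3. 3 cannibals → the island.  (the mainland: 5M 1C; the island: 0M 4C)
4. 1 cannibal ← the mainland.  (the mainland: 5M 2C; the island: 0M 3C)
5. 3 missionaries → the island.  (the mainland: 2M 2C; the island: 3M 3C)
6. 1 missionary and 1 cannibal ← the mainland.  (the mainland: 3M 3C; the island: 2M 2C)
7. 3 missionaries → the island.  (the mainland: 0M 3C; the island: 5M 2C)
8. 1 cannibal ← the mainland.  (the mainland: 0M 4C; the island: 5M 1C)
9. 2 cannibals → the island.  (the mainland: 0M 2C; the island: 5M 3C)
10. 1 cannibal ← the mainland.  (the mainland: 0M 3C; the island: 5M 2C)
11. 3 cannibals → the island.  (the mainland: 0M 0C; the island: 5M 5C)

11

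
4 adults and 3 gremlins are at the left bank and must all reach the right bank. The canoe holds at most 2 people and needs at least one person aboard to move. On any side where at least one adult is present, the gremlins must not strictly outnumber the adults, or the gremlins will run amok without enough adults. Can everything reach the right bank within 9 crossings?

Counting alone: each trip to the right bank takes at most 2 across and each return brings at least 1 back, so after t trips out (and t−1 returns) at most 2t − (t−1) of the 7 are across; that first reaches 7 at t = 6, so at least 11 crossings are needed.
Since 9 < 11, 9 crossings cannot be enough. (The shortest complete plan in fact takes 11:)
1. 2 gremlins → the right bank.  (the left bank: 4A 1G; the right bank: 0A 2G)
2. 1 gremlin ← the left bank.  (the left bank: 4A 2G; the right bank: 0A 1G)
3. 2 gremlins → the right bank.  (the left bank: 4A 0G; the right bank: 0A 3G)
4. 1 gremlin ← the left bank.  (the left bank: 4A 1G; the right bank: 0A 2G)
5. 2 adults → the right bank.  (the left bank: 2A 1G; the right bank: 2A 2G)
6. 1 gremlin ← the left bank.  (the left bank: 2A 2G; the right bank: 2A 1G)
7. 1 adult and 1 gremlin → the right bank.  (the left bank: 1A 1G; the right bank: 3A 2G)
8. 1 adult ← the left bank.  (the left bank: 2A 1G; the right bank: 2A 2G)
9. 1 adult and 1 gremlin → the right bank.  (the left bank: 1A 0G; the right bank: 3A 3G)
10. 1 gremlin ← the left bank.  (the left bank: 1A 1G; the right bank: 3A 2G)
11. 1 adult and 1 gremlin → the right bank.  (the left bank: 0A 0G; the right bank: 4A 3G)

No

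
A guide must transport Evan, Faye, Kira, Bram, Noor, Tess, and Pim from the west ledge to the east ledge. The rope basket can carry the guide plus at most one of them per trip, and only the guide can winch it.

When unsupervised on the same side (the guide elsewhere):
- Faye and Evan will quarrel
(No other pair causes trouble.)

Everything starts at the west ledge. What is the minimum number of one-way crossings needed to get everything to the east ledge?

Counting alone: the guide can take at most 1 across per trip to the east ledge, so moving all 7 needs at least 7 loaded trips out, with a return between consecutive ones — at least 13 crossings.
The plan below uses exactly 13 crossings, so it is optimal:
1. Guide goes to the east ledge with Evan.  [the west ledge: Bram, Faye, Kira, Noor, Pim, Tess | the east ledge: Evan]
2. Guide goes back to the west ledge alone.  [the west ledge: Bram, Faye, Kira, Noor, Pim, Tess | the east ledge: Evan]
3. Guide goes to the east ledge with Kira.  [the west ledge: Bram, Faye, Noor, Pim, Tess | the east ledge: Evan, Kira]
4. Guide goes back to the west ledge alone.  [the west ledge: Bram, Faye, Noor, Pim, Tess | the east ledge: Evan, Kira]
5. Guide goes to the east ledge with Bram.  [the west ledge: Faye, Noor, Pim, Tess | the east ledge: Bram, Evan, Kira]
6. Guide goes back to the west ledge alone.  [the west ledge: Faye, Noor, Pim, Tess | the east ledge: Bram, Evan, Kira]
7. Guide goes to the east ledge with Noor.  [the west ledge: Faye, Pim, Tess | the east ledge: Bram, Evan, Kira, Noor]
8. Guide goes back to the west ledge alone.  [the west ledge: Faye, Pim, Tess | the east ledge: Bram, Evan, Kira, Noor]
9. Guide goes to the east ledge with Tess.  [the west ledge: Faye, Pim | the east ledge: Bram, Evan, Kira, Noor, Tess]
10. Guide goes back to the west ledge alone.  [the west ledge: Faye, Pim | the east ledge: Bram, Evan, Kira, Noor, Tess]
11. Guide goes to the east ledge with Pim.  [the west ledge: Faye | the east ledge: Bram, Evan, Kira, Noor, Pim, Tess]
12. Guide goes back to the west ledge alone.  [the west ledge: Faye | the east ledge: Bram, Evan, Kira, Noor, Pim, Tess]
13. Guide goes to the east ledge with Faye.  [the west ledge: — | the east ledge: Bram, Evan, Faye, Kira, Noor, Pim, Tess]

13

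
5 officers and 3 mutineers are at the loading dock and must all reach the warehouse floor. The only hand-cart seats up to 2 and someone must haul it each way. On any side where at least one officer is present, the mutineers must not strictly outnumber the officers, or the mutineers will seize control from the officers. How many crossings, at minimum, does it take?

Counting alone: each trip to the warehouse floor takes at most 2 across and each return brings at least 1 back, so after t trips out (and t−1 returns) at most 2t − (t−1) of the 8 are across; that first reaches 8 at t = 7, so at least 13 crossings are needed.
The plan below uses exactly 13 crossings, so it is optimal:
1. 2 mutineers → the warehouse floor.  (the loading dock: 5O 1M; the warehouse floor: 0O 2M)
2. 1 mutineer ← the loading dock.  (the loading dock: 5O 2M; the warehouse floor: 0O 1M)
3. 2 mutineers → the warehouse floor.  (the loading dock: 5O 0M; the warehouse floor: 0O 3M)
4. 1 mutineer ← the loading dock.  (the loading dock: 5O 1M; the warehouse floor: 0O 2M)
5. 2 officers → the warehouse floor.  (the loading dock: 3O 1M; the warehouse floor: 2O 2M)
6. 1 mutineer ← the loading dock.  (the loading dock: 3O 2M; the warehouse floor: 2O 1M)
7. 1 officer and 1 mutineer → the warehouse floor.  (the loading dock: 2O 1M; the warehouse floor: 3O 2M)
8. 1 mutineer ← the loading dock.  (the loading dock: 2O 2M; the warehouse floor: 3O 1M)
9. 2 mutineers → the warehouse floor.  (the loading dock: 2O 0M; the warehouse floor: 3O 3M)
10. 1 mutineer ← the loading dock.  (the loading dock: 2O 1M; the warehouse floor: 3O 2M)
11. 1 officer and 1 mutineer → the warehouse floor.  (the loading dock: 1O 0M; the warehouse floor: 4O 3M)
12. 1 mutineer ← the loading dock.  (the loading dock: 1O 1M; the warehouse floor: 4O 2M)
13. 1 officer and 1 mutineer → the warehouse floor.  (the loading dock: 0O 0M; the warehouse floor: 5O 3M)

13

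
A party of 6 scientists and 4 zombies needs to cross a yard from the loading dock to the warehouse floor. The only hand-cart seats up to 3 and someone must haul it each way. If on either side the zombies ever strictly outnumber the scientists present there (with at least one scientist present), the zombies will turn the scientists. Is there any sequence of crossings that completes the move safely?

1. 2 zombies → the warehouse floor.  (the loading dock: 6S 2Z; the warehouse floor: 0S 2Z)
2. 1 zombie ← the loading dock.  (the loading dock: 6S 3Z; the warehouse floor: 0S 1Z)
3. 3 zombies → the warehouse floor.  (the loading dock: 6S 0Z; the warehouse floor: 0S 4Z)
4. 1 zombie ← the loading dock.  (the loading dock: 6S 1Z; the warehouse floor: 0S 3Z)
5. 3 scientists → the warehouse floor.  (the loading dock: 3S 1Z; the warehouse floor: 3S 3Z)
6. 1 zombie ← the loading dock.  (the loading dock: 3S 2Z; the warehouse floor: 3S 2Z)
7. 1 scientist and 2 zombies → the warehouse floor.  (the loading dock: 2S 0Z; the warehouse floor: 4S 4Z)
8. 1 zombie ← the loading dock.  (the loading dock: 2S 1Z; the warehouse floor: 4S 3Z)
9. 2 scientists and 1 zombie → the warehouse floor.  (the loading dock: 0S 0Z; the warehouse floor: 6S 4Z)

Yes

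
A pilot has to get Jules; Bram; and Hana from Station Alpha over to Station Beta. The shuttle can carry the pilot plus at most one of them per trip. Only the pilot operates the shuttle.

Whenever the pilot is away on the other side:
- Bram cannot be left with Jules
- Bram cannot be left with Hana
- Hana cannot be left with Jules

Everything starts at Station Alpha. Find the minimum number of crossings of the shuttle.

Whatever the first load, the items left behind include a forbidden pair without the pilot. No opening move is safe, so no plan exists.

impossible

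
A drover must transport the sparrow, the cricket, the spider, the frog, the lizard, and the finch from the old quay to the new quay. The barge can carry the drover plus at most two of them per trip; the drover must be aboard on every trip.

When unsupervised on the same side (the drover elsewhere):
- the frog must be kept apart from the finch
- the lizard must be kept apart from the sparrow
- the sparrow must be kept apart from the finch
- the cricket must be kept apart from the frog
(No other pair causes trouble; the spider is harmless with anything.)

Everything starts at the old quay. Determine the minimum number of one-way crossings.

Counting alone: the drover can take at most 2 across per trip to the new quay, so moving all 6 needs at least 3 loaded trips out, with a return between consecutive ones — at least 5 crossings.
The safety rule pushes this higher. Following every safe sequence of crossings, the most of the 6 that can be at the new quay as the barge arrives there on crossing 5 is 5 — never all 6.
So no plan with fewer than 7 crossings exists, and this one achieves 7:
1. Drover goes to the new quay with the frog and the sparrow.  [the old quay: the cricket, the finch, the lizard, the spider | the new quay: the frog, the sparrow]
2. Drover goes back to the old quay alone.  [the old quay: the cricket, the finch, the lizard, the spider | the new quay: the frog, the sparrow]
3. Drover goes to the new quay with the cricket and the spider.  [the old quay: the finch, the lizard | the new quay: the cricket, the frog, the sparrow, the spider]
4. Drover goes back to the old quay with the frog.  [the old quay: the finch, the frog, the lizard | the new quay: the cricket, the sparrow, the spider]
5. Drover goes to the new quay with the finch and the lizard.  [the old quay: the frog | the new quay: the cricket, the finch, the lizard, the sparrow, the spider]
6. Drover goes back to the old quay with the sparrow.  [the old quay: the frog, the sparrow | the new quay: the cricket, the finch, the lizard, the spider]
7. Drover goes to the new quay with the frog and the sparrow.  [the old quay: — | the new quay: the cricket, the finch, the frog, the lizard, the sparrow, the spider]

7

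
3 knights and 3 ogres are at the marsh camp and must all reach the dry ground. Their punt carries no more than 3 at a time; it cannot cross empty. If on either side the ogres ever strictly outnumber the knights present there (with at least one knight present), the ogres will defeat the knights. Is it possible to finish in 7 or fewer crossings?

Yes

Yes — this plan uses 5 crossings (≤ 7):
1. 2 ogres → the dry ground.  (the marsh camp: 3K 1O; the dry ground: 0K 2O)
2. 1 ogre ← the marsh camp.  (the marsh camp: 3K 2O; the dry ground: 0K 1O)
3. 3 knights → the dry ground.  (the marsh camp: 0K 2O; the dry ground: 3K 1O)
4. 1 ogre ← the marsh camp.  (the marsh camp: 0K 3O; the dry ground: 3K 0O)
5. 3 ogres → the dry ground.  (the marsh camp: 0K 0O; the dry ground: 3K 3O)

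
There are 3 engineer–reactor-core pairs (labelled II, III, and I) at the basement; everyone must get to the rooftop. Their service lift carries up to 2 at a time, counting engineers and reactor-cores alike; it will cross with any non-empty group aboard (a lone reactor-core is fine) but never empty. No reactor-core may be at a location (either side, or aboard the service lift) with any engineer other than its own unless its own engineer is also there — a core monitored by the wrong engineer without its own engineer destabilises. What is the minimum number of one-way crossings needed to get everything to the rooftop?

Counting alone: each trip to the rooftop takes at most 2 across and each return brings at least 1 back, so after t trips out (and t−1 returns) at most 2t − (t−1) of the 6 are across; that first reaches 6 at t = 5, so at least 9 crossings are needed.
The safety rule pushes this higher. Following every safe sequence of crossings, the most of the 6 that can be at the rooftop as the service lift arrives there on crossing 9 is 5 — never all 6.
So no plan with fewer than 11 crossings exists, and this one achieves 11:
1. engineer II and reactor-core II cross → the rooftop.
2. engineer II crosses ← the basement.
3. reactor-core I and reactor-core III cross → the rooftop.
4. reactor-core II crosses ← the basement.
5. engineer I and engineer III cross → the rooftop.
6. engineer III and reactor-core III cross ← the basement.
7. engineer II and engineer III cross → the rooftop.
8. reactor-core I crosses ← the basement.
9. reactor-core II and reactor-core III cross → the rooftop.
10. engineer I crosses ← the basement.
11. engineer I and reactor-core I cross → the rooftop.

11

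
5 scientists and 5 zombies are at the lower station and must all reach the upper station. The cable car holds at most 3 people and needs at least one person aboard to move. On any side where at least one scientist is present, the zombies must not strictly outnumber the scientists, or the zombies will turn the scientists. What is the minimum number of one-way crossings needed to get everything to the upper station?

Counting alone: each trip to the upper station takes at most 3 across and each return brings at least 1 back, so after t trips out (and t−1 returns) at most 3t − (t−1) of the 10 are across; that first reaches 10 at t = 5, so at least 9 crossings are needed.
The safety rule pushes this higher. Following every safe sequence of crossings, the most of the 10 that can be at the upper station as the cable car arrives there on crossing 9 is 9 — never all 10.
So no plan with fewer than 11 crossings exists, and this one achieves 11:
1. 2 zombies → the upper station.  (the lower station: 5S 3Z; the upper station: 0S 2Z)
2. 1 zombie ← the lower station.  (the lower station: 5S 4Z; the upper station: 0S 1Z)
3. 3 zombies → the upper station.  (the lower station: 5S 1Z; the upper station: 0S 4Z)
4. 1 zombie ← the lower station.  (the lower station: 5S 2Z; the upper station: 0S 3Z)
5. 3 scientists → the upper station.  (the lower station: 2S 2Z; the upper station: 3S 3Z)
6. 1 scientist and 1 zombie ← the lower station.  (the lower station: 3S 3Z; the upper station: 2S 2Z)
7. 3 scientists → the upper station.  (the lower station: 0S 3Z; the upper station: 5S 2Z)
8. 1 zombie ← the lower station.  (the lower station: 0S 4Z; the upper station: 5S 1Z)
9. 2 zombies → the upper station.  (the lower station: 0S 2Z; the upper station: 5S 3Z)
10. 1 zombie ← the lower station.  (the lower station: 0S 3Z; the upper station: 5S 2Z)
11. 3 zombies → the upper station.  (the lower station: 0S 0Z; the upper station: 5S 5Z)

11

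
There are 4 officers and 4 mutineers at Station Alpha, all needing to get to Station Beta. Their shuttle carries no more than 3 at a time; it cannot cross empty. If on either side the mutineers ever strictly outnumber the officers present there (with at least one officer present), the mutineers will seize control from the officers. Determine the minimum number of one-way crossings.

9

Counting alone: each trip to Station Beta takes at most 3 across and each return brings at least 1 back, so after t trips out (and t−1 returns) at most 3t − (t−1) of the 8 are across; that first reaches 8 at t = 4, so at least 7 crossings are needed.
The safety rule pushes this higher. Following every safe sequence of crossings, the most of the 8 that can be at Station Beta as the shuttle arrives there on crossing 7 is 7 — never all 8.
So no plan with fewer than 9 crossings exists, and this one achieves 9:
1. 2 mutineers → Station Beta.  (Station Alpha: 4O 2M; Station Beta: 0O 2M)
2. 1 mutineer ← Station Alpha.  (Station Alpha: 4O 3M; Station Beta: 0O 1M)
3. 3 mutineers → Station Beta.  (Station Alpha: 4O 0M; Station Beta: 0O 4M)
4. 1 mutineer ← Station Alpha.  (Station Alpha: 4O 1M; Station Beta: 0O 3M)
5. 3 officers → Station Beta.  (Station Alpha: 1O 1M; Station Beta: 3O 3M)
6. 1 officer and 1 mutineer ← Station Alpha.  (Station Alpha: 2O 2M; Station Beta: 2O 2M)
7. 2 officers → Station Beta.  (Station Alpha: 0O 2M; Station Beta: 4O 2M)
8. 1 mutineer ← Station Alpha.  (Station Alpha: 0O 3M; Station Beta: 4O 1M)
9. 3 mutineers → Station Beta.  (Station Alpha: 0O 0M; Station Beta: 4O 4M)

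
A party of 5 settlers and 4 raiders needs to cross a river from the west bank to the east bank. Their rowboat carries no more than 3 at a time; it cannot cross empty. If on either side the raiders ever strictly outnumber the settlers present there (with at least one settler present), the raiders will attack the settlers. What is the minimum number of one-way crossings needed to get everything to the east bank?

7

Counting alone: each trip to the east bank takes at most 3 across and each return brings at least 1 back, so after t trips out (and t−1 returns) at most 3t − (t−1) of the 9 are across; that first reaches 9 at t = 4, so at least 7 crossings are needed.
The plan below uses exactly 7 crossings, so it is optimal:
1. 3 raiders → the east bank.  (the west bank: 5S 1R; the east bank: 0S 3R)
2. 1 raider ← the west bank.  (the west bank: 5S 2R; the east bank: 0S 2R)
3. 3 settlers → the east bank.  (the west bank: 2S 2R; the east bank: 3S 2R)
4. 1 settler ← the west bank.  (the west bank: 3S 2R; the east bank: 2S 2R)
5. 2 settlers and 1 raider → the east bank.  (the west bank: 1S 1R; the east bank: 4S 3R)
6. 1 settler ← the west bank.  (the west bank: 2S 1R; the east bank: 3S 3R)
7. 2 settlers and 1 raider → the east bank.  (the west bank: 0S 0R; the east bank: 5S 4R)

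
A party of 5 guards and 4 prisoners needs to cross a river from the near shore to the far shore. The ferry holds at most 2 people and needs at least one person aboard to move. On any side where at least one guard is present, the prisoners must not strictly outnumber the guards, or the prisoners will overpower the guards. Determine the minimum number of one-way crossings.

15

Counting alone: each trip to the far shore takes at most 2 across and each return brings at least 1 back, so after t trips out (and t−1 returns) at most 2t − (t−1) of the 9 are across; that first reaches 9 at t = 8, so at least 15 crossings are needed.
The plan below uses exactly 15 crossings, so it is optimal:
1. 2 prisoners → the far shore.  (the near shore: 5G 2P; the far shore: 0G 2P)
2. 1 prisoner ← the near shore.  (the near shore: 5G 3P; the far shore: 0G 1P)
3. 2 prisoners → the far shore.  (the near shore: 5G 1P; the far shore: 0G 3P)
4. 1 prisoner ← the near shore.  (the near shore: 5G 2P; the far shore: 0G 2P)
5. 2 guards → the far shore.  (the near shore: 3G 2P; the far shore: 2G 2P)
6. 1 prisoner ← the near shore.  (the near shore: 3G 3P; the far shore: 2G 1P)
7. 1 guard and 1 prisoner → the far shore.  (the near shore: 2G 2P; the far shore: 3G 2P)
8. 1 guard ← the near shore.  (the near shore: 3G 2P; the far shore: 2G 2P)
9. 1 guard and 1 prisoner → the far shore.  (the near shore: 2G 1P; the far shore: 3G 3P)
10. 1 prisoner ← the near shore.  (the near shore: 2G 2P; the far shore: 3G 2P)
11. 1 guard and 1 prisoner → the far shore.  (the near shore: 1G 1P; the far shore: 4G 3P)
12. 1 guard ← the near shore.  (the near shore: 2G 1P; the far shore: 3G 3P)
13. 1 guard and 1 prisoner → the far shore.  (the near shore: 1G 0P; the far shore: 4G 4P)
14. 1 prisoner ← the near shore.  (the near shore: 1G 1P; the far shore: 4G 3P)
15. 1 guard and 1 prisoner → the far shore.  (the near shore: 0G 0P; the far shore: 5G 4P)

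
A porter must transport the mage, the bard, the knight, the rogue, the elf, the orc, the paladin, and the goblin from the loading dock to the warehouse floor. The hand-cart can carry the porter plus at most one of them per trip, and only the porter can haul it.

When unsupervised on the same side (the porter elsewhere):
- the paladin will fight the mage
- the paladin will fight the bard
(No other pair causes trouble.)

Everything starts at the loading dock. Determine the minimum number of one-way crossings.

Counting alone: the porter can take at most 1 across per trip to the warehouse floor, so moving all 8 needs at least 8 loaded trips out, with a return between consecutive ones — at least 15 crossings.
The safety rule pushes this higher. Following every safe sequence of crossings, the most of the 8 that can be at the warehouse floor as the hand-cart arrives there on crossing 15 is 7 — never all 8.
So no plan with fewer than 17 crossings exists, and this one achieves 17:
1. Porter goes to the warehouse floor with the paladin.  [the loading dock: the bard, the elf, the goblin, the knight, the mage, the orc, the rogue | the warehouse floor: the paladin]
2. Porter goes back to the loading dock alone.  [the loading dock: the bard, the elf, the goblin, the knight, the mage, the orc, the rogue | the warehouse floor: the paladin]
3. Porter goes to the warehouse floor with the mage.  [the loading dock: the bard, the elf, the goblin, the knight, the orc, the rogue | the warehouse floor: the mage, the paladin]
4. Porter goes back to the loading dock with the paladin.  [the loading dock: the bard, the elf, the goblin, the knight, the orc, the paladin, the rogue | the warehouse floor: the mage]
5. Porter goes to the warehouse floor with the bard.  [the loading dock: the elf, the goblin, the knight, the orc, the paladin, the rogue | the warehouse floor: the bard, the mage]
6. Porter goes back to the loading dock alone.  [the loading dock: the elf, the goblin, the knight, the orc, the paladin, the rogue | the warehouse floor: the bard, the mage]
7. Porter goes to the warehouse floor with the knight.  [the loading dock: the elf, the goblin, the orc, the paladin, the rogue | the warehouse floor: the bard, the knight, the mage]
8. Porter goes back to the loading dock alone.  [the loading dock: the elf, the goblin, the orc, the paladin, the rogue | the warehouse floor: the bard, the knight, the mage]
9. Porter goes to the warehouse floor with the rogue.  [the loading dock: the elf, the goblin, the orc, the paladin | the warehouse floor: the bard, the knight, the mage, the rogue]
10. Porter goes back to the loading dock alone.  [the loading dock: the elf, the goblin, the orc, the paladin | the warehouse floor: the bard, the knight, the mage, the rogue]
11. Porter goes to the warehouse floor with the elf.  [the loading dock: the goblin, the orc, the paladin | the warehouse floor: the bard, the elf, the knight, the mage, the rogue]
12. Porter goes back to the loading dock alone.  [the loading dock: the goblin, the orc, the paladin | the warehouse floor: the bard, the elf, the knight, the mage, the rogue]
13. Porter goes to the warehouse floor with the orc.  [the loading dock: the goblin, the paladin | the warehouse floor: the bard, the elf, the knight, the mage, the orc, the rogue]
14. Porter goes back to the loading dock alone.  [the loading dock: the goblin, the paladin | the warehouse floor: the bard, the elf, the knight, the mage, the orc, the rogue]
15. Porter goes to the warehouse floor with the goblin.  [the loading dock: the paladin | the warehouse floor: the bard, the elf, the goblin, the knight, the mage, the orc, the rogue]
16. Porter goes back to the loading dock alone.  [the loading dock: the paladin | the warehouse floor: the bard, the elf, the goblin, the knight, the mage, the orc, the rogue]
17. Porter goes to the warehouse floor with the paladin.  [the loading dock: — | the warehouse floor: the bard, the elf, the goblin, the knight, the mage, the orc, the paladin, the rogue]

17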